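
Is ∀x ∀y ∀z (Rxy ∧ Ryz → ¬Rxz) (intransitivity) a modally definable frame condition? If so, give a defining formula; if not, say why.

No — not modally definable

Any modally definable frame class is closed under surjective bounded morphisms.
The 3-cycle (worlds 0,1,2 with 0→1→2→0) is intransitive. Mapping every world to a single reflexive point • is a surjective bounded morphism; the reflexive point is not intransitive (R••∧R•• but R••).
Hence intransitivity is not modally definable.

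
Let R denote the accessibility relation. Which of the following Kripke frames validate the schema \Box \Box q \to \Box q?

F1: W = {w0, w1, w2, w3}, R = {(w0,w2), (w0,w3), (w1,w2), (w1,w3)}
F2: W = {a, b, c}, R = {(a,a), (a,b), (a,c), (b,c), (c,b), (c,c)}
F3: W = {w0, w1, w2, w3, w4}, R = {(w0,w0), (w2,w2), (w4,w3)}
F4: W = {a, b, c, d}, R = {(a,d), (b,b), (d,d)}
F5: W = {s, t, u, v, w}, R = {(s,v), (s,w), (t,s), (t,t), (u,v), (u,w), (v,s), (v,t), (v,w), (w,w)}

F2, F4

This is the axiom for density; its first-order frame correspondent is \forall x \forall y (Rxy \to \exists z (Rxz \wedge Rzy)).
F1: fails — Rw1w2 but no z with Rw1z and Rzw2.
F2: holds.
F3: fails — Rw4w3 but no z with Rw4z and Rzw3.
F4: holds.
F5: fails — Ruv but no z with Ruz and Rzv.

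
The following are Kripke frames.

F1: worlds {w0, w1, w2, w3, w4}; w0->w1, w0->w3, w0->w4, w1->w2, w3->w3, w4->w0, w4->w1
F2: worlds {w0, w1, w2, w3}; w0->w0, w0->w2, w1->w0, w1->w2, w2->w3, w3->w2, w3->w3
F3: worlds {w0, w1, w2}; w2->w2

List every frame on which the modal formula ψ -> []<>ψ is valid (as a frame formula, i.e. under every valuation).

The schema corresponds to symmetry: forall x forall y (Rxy -> Ryx).
F1: fails — Rw1w2 but not Rw2w1.
F2: fails — Rw1w2 but not Rw2w1.
F3: ✓.
Valid on: F3.

F3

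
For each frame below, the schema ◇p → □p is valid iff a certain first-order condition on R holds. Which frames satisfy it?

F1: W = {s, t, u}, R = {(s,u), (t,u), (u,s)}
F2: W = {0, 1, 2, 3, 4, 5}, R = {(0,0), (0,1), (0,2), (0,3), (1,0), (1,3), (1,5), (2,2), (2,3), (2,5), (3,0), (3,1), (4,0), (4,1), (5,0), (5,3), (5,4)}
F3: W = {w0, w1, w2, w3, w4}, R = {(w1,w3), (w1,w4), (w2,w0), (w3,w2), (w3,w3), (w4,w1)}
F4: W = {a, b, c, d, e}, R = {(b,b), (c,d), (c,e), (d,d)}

The schema corresponds to partial functionality: ∀x ∀y ∀z (Rxy ∧ Rxz → y = z).
F1: ✓.
F2: fails — 0 sees both 0 and 1.
F3: fails — w1 sees both w3 and w4.
F4: fails — c sees both d and e.
Valid on: F1.

F1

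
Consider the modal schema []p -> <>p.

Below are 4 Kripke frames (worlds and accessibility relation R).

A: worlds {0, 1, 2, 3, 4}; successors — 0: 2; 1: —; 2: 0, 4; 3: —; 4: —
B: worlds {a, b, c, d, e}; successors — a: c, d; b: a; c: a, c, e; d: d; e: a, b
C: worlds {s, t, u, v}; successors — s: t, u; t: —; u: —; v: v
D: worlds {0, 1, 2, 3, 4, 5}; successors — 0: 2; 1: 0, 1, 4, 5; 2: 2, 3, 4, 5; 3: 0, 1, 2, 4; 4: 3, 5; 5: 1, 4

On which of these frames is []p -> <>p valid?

B, D

Frame correspondent (Sahlqvist): forall x exists y Rxy — i.e. seriality.
A: fails — world 1 has no successor.
B: holds.
C: fails — world t has no successor.
D: holds.
Valid on: B, D.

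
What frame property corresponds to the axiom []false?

Emptiness of R

□⊥ is valid iff no world has any successor (otherwise □⊥ fails at any world with one).
Conversely, on a frame with emptiness of R the schema holds at every world under every valuation.
So the correspondent is emptiness of R.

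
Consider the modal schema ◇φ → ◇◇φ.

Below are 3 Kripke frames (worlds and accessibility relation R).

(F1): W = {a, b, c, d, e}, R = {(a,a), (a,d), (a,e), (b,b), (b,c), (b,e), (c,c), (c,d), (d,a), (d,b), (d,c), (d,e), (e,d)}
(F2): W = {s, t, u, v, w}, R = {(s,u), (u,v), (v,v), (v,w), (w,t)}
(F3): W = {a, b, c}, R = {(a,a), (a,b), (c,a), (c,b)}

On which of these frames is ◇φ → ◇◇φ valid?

The schema corresponds to a generalized confluence (Geach) condition: ∀x ∀y (xRy → ∃w (y = w ∧ xR²w)).
(F1): fails — eRd but no w with d=w and eR²w.
(F2): fails — sRu but no w* with u=w* and sR²w*.
(F3): condition met.

(F3)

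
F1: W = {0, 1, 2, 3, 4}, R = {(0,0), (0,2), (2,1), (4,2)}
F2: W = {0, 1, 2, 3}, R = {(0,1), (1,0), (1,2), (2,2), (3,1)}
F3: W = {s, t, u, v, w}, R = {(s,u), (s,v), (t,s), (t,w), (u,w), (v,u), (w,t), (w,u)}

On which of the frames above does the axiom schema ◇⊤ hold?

F2, F3

The schema corresponds to seriality: ∀x ∃y Rxy.
F1: fails — world 1 has no successor.
F2: satisfies the condition.
F3: satisfies the condition.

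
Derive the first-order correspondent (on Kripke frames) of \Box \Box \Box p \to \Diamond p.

This is a Sahlqvist (Geach-type) schema ◇^0□^3p → □^0◇^1p.
Minimal-valuation argument: fix x; take any y with xR^0y and any z with xR^0z. Set V(p) to the set of worlds R-reachable from y in exactly 3 steps. Then □^3p holds at y, so the antecedent holds at x; validity forces ◇^1p at z, giving a w with zR^1w and yR^3w.
First-order correspondent: \forall x \exists w (x R^3 w \wedge xRw).

\forall x \exists w (x R^3 w \wedge xRw)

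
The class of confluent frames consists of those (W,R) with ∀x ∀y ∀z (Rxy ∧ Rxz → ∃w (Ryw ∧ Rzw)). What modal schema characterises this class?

◇□q → □◇q

The condition is convergence. The .2 schema ◇□q → □◇q defines it.
Suppose ◇□q→□◇q is valid. Take Rxy, Rxz and set V(q)={w : Ryw}. Then □q at y so ◇□q at x, so □◇q at x, so ◇q at z, giving w with Rzw and Ryw.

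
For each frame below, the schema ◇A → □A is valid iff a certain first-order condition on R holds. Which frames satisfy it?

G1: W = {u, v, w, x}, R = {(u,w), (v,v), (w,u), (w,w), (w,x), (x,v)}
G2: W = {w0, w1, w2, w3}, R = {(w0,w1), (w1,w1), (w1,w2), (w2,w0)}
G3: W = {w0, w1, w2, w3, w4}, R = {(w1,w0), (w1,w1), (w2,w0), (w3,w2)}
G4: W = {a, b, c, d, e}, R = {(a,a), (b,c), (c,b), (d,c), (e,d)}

The schema corresponds to partial functionality: ∀x ∀y ∀z (Rxy ∧ Rxz → y = z).
G1: fails — w sees both u and w.
G2: fails — w1 sees both w1 and w2.
G3: fails — w1 sees both w0 and w1.
G4: holds.

G4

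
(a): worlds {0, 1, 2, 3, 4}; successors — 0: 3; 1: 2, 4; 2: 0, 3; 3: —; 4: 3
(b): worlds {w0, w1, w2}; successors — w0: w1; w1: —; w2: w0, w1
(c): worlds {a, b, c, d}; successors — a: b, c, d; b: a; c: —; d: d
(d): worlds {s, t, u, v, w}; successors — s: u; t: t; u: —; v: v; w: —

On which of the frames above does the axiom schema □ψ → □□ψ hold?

(b), (d)

Frame correspondent (Sahlqvist): ∀x ∀y ∀z (Rxy ∧ Ryz → Rxz) — i.e. transitivity.
(a): fails — R12 and R23 but not R13.
(b): satisfies the condition.
(c): fails — Rab and Rba but not Raa.
(d): satisfies the condition.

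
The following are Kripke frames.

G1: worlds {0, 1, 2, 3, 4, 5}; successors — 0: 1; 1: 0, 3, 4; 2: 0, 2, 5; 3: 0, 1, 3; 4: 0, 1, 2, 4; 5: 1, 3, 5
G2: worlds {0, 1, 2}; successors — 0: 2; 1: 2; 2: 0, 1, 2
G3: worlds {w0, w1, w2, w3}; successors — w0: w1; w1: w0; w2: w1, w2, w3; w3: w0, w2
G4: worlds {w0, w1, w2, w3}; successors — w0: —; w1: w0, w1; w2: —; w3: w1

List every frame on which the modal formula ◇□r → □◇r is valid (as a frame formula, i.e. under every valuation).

G2

The schema corresponds to convergence: ∀x ∀y ∀z (Rxy ∧ Rxz → ∃w (Ryw ∧ Rzw)).
G1: fails — R20 and R22 but 0 and 2 have no common successor.
G2: holds.
G3: fails — Rw2w1 and Rw2w2 but w1 and w2 have no common successor.
G4: fails — Rw1w1 and Rw1w0 but w1 and w0 have no common successor.
Valid on: G2.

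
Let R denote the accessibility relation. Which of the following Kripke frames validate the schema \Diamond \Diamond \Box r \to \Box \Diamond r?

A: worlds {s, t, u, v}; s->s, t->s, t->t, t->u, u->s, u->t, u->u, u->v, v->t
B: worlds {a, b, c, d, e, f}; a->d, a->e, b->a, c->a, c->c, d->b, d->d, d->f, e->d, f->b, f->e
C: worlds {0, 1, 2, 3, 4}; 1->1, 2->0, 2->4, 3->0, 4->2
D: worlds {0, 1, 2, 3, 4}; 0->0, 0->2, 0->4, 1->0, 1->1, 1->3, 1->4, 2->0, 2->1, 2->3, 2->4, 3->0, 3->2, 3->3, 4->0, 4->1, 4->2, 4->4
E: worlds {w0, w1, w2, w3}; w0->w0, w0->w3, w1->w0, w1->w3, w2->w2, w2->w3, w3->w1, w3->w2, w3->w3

D, E

The schema corresponds to a generalized confluence (Geach) condition: \forall x \forall y \forall z ((x R^2 y \wedge xRz) \to \exists w (yRw \wedge zRw)).
A: fails — tR²v, tRs but no w with vRw and sRw.
B: fails — aR²b, aRd but no w with bRw and dRw.
C: fails — 2R²2, 2R0 but no w with 2Rw and 0Rw.
D: condition met.
E: condition met.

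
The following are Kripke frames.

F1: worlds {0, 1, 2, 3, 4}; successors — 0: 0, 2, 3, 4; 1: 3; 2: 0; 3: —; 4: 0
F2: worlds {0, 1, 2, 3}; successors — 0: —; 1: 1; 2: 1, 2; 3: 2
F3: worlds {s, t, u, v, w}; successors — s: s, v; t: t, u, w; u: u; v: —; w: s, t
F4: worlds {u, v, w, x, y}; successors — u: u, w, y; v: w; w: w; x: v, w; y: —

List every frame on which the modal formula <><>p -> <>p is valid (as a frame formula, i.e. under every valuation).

F4

This is the axiom for transitivity; its first-order frame correspondent is forall x forall y forall z (Rxy & Ryz -> Rxz).
F1: fails — R40 and R02 but not R42.
F2: fails — R32 and R21 but not R31.
F3: fails — Rwt and Rtw but not Rww.
F4: holds.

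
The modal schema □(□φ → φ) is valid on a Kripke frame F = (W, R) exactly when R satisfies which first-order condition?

Suppose □(□φ→φ) is valid. Take Rxy and set V(φ)={w : Ryw}. Then at y, □φ holds; since □(□φ→φ) at x, □φ→φ at y, so φ at y, i.e. Ryy.

shift-reflexivity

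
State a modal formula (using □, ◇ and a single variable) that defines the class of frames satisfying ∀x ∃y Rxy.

□ψ → ◇ψ

The condition is seriality. The D schema □ψ → ◇ψ defines it.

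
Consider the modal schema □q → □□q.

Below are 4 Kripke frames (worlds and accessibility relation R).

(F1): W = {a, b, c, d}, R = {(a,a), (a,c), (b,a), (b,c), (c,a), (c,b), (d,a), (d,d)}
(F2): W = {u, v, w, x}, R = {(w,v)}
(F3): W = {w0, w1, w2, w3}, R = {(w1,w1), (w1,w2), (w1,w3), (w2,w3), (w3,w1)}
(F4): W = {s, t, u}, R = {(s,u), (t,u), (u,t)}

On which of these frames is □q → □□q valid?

(F2)

Frame correspondent (Sahlqvist): ∀x ∀y ∀z (Rxy ∧ Ryz → Rxz) — i.e. transitivity.
(F1): fails — Rbc and Rcb but not Rbb.
(F2): condition met.
(F3): fails — Rw3w1 and Rw1w2 but not Rw3w2.
(F4): fails — Rsu and Rut but not Rst.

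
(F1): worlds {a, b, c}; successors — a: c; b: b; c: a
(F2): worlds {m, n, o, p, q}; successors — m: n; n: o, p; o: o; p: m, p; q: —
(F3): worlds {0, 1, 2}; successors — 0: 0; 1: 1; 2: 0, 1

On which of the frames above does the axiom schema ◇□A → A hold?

This is the axiom for symmetry; its first-order frame correspondent is ∀x ∀y (Rxy → Ryx).
(F1): holds.
(F2): fails — Rpm but not Rmp.
(F3): fails — R20 but not R02.
Valid on: (F1).

(F1)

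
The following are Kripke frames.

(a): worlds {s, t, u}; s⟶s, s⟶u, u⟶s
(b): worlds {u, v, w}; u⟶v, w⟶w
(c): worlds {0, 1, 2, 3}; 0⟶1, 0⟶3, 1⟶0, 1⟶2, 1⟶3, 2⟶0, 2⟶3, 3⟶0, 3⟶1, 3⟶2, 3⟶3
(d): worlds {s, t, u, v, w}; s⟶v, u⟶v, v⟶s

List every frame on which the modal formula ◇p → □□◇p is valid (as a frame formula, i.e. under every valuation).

This is the axiom for a generalized confluence (Geach) condition; its first-order frame correspondent is ∀x ∀y ∀z ((xRy ∧ xR²z) → ∃w (y = w ∧ zRw)).
(a): fails — sRu, sR²u but no w with u=w and uRw.
(b): condition met.
(c): fails — 0R1, 0R²1 but no w with 1=w and 1Rw.
(d): condition met.
Valid on: (b), (d).

(b), (d)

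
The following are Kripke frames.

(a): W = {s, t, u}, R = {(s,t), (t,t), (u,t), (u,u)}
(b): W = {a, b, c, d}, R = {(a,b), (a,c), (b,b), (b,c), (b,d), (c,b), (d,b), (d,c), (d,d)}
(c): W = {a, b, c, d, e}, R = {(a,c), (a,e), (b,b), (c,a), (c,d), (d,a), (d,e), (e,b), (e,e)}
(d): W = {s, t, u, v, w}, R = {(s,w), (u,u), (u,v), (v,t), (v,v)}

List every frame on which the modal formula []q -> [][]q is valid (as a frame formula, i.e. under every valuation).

This is the axiom for transitivity; its first-order frame correspondent is forall x forall y forall z (Rxy & Ryz -> Rxz).
(a): ✓.
(b): fails — Rab and Rbd but not Rad.
(c): fails — Rde and Reb but not Rdb.
(d): fails — Ruv and Rvt but not Rut.

(a)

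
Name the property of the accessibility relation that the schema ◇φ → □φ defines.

partial functionality

This is the CD axiom.
Its frame correspondent is partial functionality — ∀x ∀y ∀z (Rxy ∧ Rxz → y = z).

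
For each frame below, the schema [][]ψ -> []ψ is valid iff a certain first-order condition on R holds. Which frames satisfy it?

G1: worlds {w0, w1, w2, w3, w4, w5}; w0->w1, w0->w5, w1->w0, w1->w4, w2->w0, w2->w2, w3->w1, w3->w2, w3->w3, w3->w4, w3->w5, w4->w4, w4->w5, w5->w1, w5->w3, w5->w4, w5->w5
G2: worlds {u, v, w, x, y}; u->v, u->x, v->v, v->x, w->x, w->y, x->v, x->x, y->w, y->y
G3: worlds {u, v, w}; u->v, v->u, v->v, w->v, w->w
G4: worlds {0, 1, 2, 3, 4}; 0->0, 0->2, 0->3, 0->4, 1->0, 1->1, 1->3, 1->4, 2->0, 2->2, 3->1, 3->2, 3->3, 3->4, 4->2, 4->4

G2, G3, G4

The schema corresponds to density: forall x forall y (Rxy -> exists z (Rxz & Rzy)).
G1: fails — Rw1w0 but no z with Rw1z and Rzw0.
G2: holds.
G3: holds.
G4: holds.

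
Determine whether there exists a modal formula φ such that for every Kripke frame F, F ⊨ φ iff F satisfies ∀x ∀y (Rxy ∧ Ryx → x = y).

If a class were modally definable it would be closed under surjective bounded morphisms (Goldblatt–Thomason).
The 8-cycle (worlds s,t,u,v,w,x,y,z with s→t→u→v→w→x→y→z→s) is antisymmetric. Sending even-indexed worlds to • and odd-indexed worlds to ∘ is a surjective bounded morphism onto the two-world frame with •↔∘, which is not antisymmetric.
So no modal formula (or set of formulas) defines exactly the antisymmetric frames.

No — not modally definable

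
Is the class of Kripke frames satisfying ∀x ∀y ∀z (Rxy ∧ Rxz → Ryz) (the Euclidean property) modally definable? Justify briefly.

Yes — defined by ◇p → □◇p

Yes: it is the Euclidean property, defined by the 5 schema ◇p → □◇p.
Suppose ◇p→□◇p is valid. Take Rxy, Rxz and set V(p)={y}. Then ◇p at x, so □◇p at x, so ◇p at z, so some w with Rzw has p; w=y, i.e. Rzy. By symmetry of the argument, Ryz.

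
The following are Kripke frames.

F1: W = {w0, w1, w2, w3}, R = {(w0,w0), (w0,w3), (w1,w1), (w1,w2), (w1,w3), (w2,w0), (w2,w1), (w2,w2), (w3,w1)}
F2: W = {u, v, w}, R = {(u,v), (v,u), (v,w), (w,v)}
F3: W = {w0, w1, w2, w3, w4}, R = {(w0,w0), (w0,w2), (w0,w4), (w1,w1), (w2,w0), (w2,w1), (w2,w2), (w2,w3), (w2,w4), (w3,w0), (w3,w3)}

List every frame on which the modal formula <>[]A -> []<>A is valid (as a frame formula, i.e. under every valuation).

The schema corresponds to convergence: forall x forall y forall z (Rxy & Rxz -> exists w (Ryw & Rzw)).
F1: fails — Rw0w0 and Rw0w3 but w0 and w3 have no common successor.
F2: holds.
F3: fails — Rw0w4 and Rw0w4 but w4 and w4 have no common successor.

F2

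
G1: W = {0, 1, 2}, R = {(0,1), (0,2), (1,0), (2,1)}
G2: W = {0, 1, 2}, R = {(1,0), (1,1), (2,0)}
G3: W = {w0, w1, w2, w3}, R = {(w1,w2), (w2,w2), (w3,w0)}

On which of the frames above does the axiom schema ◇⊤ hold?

G1

Frame correspondent (Sahlqvist): ∀x ∃y Rxy — i.e. seriality.
G1: holds.
G2: fails — world 0 has no successor.
G3: fails — world w0 has no successor.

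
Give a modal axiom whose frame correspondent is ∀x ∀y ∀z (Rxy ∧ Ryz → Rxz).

A defining formula is □q → □□q (the 4 axiom).

□q → □□q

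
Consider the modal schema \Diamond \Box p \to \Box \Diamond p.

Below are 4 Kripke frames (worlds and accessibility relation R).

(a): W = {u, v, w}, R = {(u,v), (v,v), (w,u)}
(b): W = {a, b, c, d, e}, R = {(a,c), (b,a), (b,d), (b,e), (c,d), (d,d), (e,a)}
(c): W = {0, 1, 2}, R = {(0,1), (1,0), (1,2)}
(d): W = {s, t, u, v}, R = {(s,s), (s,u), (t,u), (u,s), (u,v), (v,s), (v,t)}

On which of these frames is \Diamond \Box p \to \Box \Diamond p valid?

(a), (d)

The schema corresponds to convergence: \forall x \forall y \forall z (Rxy \wedge Rxz \to \exists w (Ryw \wedge Rzw)).
(a): satisfies the condition.
(b): fails — Rba and Rbe but a and e have no common successor.
(c): fails — R12 and R12 but 2 and 2 have no common successor.
(d): satisfies the condition.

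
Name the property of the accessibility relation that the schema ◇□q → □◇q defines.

Suppose ◇□q→□◇q is valid. Take Rxy, Rxz and set V(q)={w : Ryw}. Then □q at y so ◇□q at x, so □◇q at x, so ◇q at z, giving w with Rzw and Ryw.

convergence: ∀x ∀y ∀z (Rxy ∧ Rxz → ∃w (Ryw ∧ Rzw))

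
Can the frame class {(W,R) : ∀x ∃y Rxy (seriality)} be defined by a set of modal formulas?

Yes, by □r → ◇r

This is a Sahlqvist condition; the D axiom □r → ◇r defines it.
Suppose □r→◇r is valid. At any x set V(r)=W. Then □r at x, so ◇r at x, so x has a successor.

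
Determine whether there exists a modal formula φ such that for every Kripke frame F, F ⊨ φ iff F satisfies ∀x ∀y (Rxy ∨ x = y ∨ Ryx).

If a class were modally definable it would be closed under disjoint unions (Goldblatt–Thomason).
Take 2 disjoint single-world reflexive frames: each is trivially connected, but their disjoint union has 2 worlds with no edge between distinct components, so it is not connected.
So the class is not modally definable.

Not modally definable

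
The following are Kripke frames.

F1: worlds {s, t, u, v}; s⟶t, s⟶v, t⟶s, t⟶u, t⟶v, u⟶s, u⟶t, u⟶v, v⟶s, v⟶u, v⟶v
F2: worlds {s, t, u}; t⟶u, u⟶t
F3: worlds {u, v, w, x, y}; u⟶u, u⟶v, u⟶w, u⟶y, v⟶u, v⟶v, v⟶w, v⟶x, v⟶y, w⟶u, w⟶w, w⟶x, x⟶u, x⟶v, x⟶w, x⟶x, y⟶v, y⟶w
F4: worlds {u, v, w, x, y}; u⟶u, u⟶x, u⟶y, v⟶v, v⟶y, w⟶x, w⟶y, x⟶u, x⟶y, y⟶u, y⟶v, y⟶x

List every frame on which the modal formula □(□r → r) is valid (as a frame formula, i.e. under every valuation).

none

The schema corresponds to shift-reflexivity: ∀x ∀y (Rxy → Ryy).
F1: fails — Rut but not Rtt.
F2: fails — Rtu but not Ruu.
F3: fails — Ruy but not Ryy.
F4: fails — Ryx but not Rxx.
Valid on no frame.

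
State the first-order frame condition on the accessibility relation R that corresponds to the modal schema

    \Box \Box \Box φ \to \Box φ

This is a Sahlqvist (Geach-type) schema ◇^0□^3φ → □^1◇^0φ.
Minimal-valuation argument: fix x; take any y with xR^0y and any z with xR^1z. Set V(φ) to the set of worlds R-reachable from y in exactly 3 steps. Then □^3φ holds at y, so the antecedent holds at x; validity forces ◇^0φ at z, giving a w with zR^0w and yR^3w.
First-order correspondent: \forall x \forall z (xRz \to \exists w (x R^3 w \wedge z = w)).

\forall x \forall z (xRz \to \exists w (x R^3 w \wedge z = w))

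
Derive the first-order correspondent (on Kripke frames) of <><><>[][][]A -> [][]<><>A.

forall x forall y forall z ((x R^3 y & x R^2 z) -> exists w (y R^3 w & z R^2 w))

This is a Sahlqvist (Geach-type) schema ◇^3□^3A → □^2◇^2A.
First-order correspondent: forall x forall y forall z ((x R^3 y & x R^2 z) -> exists w (y R^3 w & z R^2 w)).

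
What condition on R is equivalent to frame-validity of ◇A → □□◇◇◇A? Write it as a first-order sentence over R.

This is a Sahlqvist (Geach-type) schema ◇^1□^0A → □^2◇^3A.
First-order correspondent: ∀x ∀y ∀z ((xRy ∧ xR²z) → ∃w (y = w ∧ zR³w)).

∀x ∀y ∀z ((xRy ∧ xR²z) → ∃w (y = w ∧ zR³w))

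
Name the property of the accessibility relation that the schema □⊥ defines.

emptiness of R

□⊥ is valid iff no world has any successor (otherwise □⊥ fails at any world with one).
The converse is a direct semantic check.
So the correspondent is emptiness of R.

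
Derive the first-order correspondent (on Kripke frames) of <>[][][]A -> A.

forall x forall y (xRy -> exists w (y R^3 w & x = w))

This is a Sahlqvist (Geach-type) schema ◇^1□^3A → □^0◇^0A.
Minimal-valuation argument: fix x; take any y with xR^1y and any z with xR^0z. Set V(A) to the set of worlds R-reachable from y in exactly 3 steps. Then □^3A holds at y, so the antecedent holds at x; validity forces ◇^0A at z, giving a w with zR^0w and yR^3w.
First-order correspondent: forall x forall y (xRy -> exists w (y R^3 w & x = w)).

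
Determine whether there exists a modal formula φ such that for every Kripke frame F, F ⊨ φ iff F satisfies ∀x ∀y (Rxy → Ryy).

This is a Sahlqvist condition; the T□ axiom □(□q → q) defines it.
Suppose □(□q→q) is valid. Take Rxy and set V(q)={w : Ryw}. Then at y, □q holds; since □(□q→q) at x, □q→q at y, so q at y, i.e. Ryy.

Yes — defined by □(□q → q)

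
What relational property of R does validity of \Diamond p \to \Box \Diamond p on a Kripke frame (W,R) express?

The Euclidean property

This is the 5 axiom.
Its frame correspondent is the Euclidean property — \forall x \forall y \forall z (Rxy \wedge Rxz \to Ryz).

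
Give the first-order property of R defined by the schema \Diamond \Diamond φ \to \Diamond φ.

This is a Sahlqvist (Geach-type) schema ◇^2□^0φ → □^0◇^1φ.
Minimal-valuation argument: fix x; take any y with xR^2y and any z with xR^0z. Set V(φ) to the set of worlds R-reachable from y in exactly 0 steps. Then □^0φ holds at y, so the antecedent holds at x; validity forces ◇^1φ at z, giving a w with zR^1w and yR^0w.
First-order correspondent: \forall x \forall y (x R^2 y \to \exists w (y = w \wedge xRw)).

\forall x \forall y (x R^2 y \to \exists w (y = w \wedge xRw))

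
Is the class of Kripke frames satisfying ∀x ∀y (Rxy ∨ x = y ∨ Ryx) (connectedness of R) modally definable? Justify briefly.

If a class were modally definable it would be closed under disjoint unions (Goldblatt–Thomason).
Take 2 disjoint single-world reflexive frames: each is trivially connected, but their disjoint union has 2 worlds with no edge between distinct components, so it is not connected.
So the class is not modally definable.

No — not modally definable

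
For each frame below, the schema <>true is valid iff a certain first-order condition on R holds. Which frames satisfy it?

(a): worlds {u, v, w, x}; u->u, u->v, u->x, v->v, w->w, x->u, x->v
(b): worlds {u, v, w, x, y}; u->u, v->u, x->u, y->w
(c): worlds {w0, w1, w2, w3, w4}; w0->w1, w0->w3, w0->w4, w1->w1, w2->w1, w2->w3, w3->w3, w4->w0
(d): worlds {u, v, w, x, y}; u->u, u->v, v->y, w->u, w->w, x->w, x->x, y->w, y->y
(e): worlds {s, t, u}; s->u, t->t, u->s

(a), (c), (d), (e)

Frame correspondent (Sahlqvist): forall x exists y Rxy — i.e. seriality.
(a): satisfies the condition.
(b): fails — world w has no successor.
(c): satisfies the condition.
(d): satisfies the condition.
(e): satisfies the condition.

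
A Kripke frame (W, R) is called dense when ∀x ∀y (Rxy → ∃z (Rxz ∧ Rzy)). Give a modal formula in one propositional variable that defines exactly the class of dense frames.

A defining formula is □□ψ → □ψ (the C4 axiom).
Suppose □□ψ→□ψ is valid. Take Rxy and set V(ψ)={w : xR²w}. Then □□ψ at x, so □ψ at x, so ψ at y, i.e. ∃z(Rxz∧Rzy).

□□ψ → □ψ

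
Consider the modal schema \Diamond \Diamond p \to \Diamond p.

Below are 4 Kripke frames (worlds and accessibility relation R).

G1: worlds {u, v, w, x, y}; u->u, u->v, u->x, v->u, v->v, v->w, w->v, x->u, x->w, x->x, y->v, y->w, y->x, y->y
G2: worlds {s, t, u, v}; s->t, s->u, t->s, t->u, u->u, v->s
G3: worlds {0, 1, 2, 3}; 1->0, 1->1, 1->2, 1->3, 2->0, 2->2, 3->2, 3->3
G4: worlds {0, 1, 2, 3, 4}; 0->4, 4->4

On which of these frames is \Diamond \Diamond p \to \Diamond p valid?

G4

Frame correspondent (Sahlqvist): \forall x \forall y \forall z (Rxy \wedge Ryz \to Rxz) — i.e. transitivity.
G1: fails — Ruv and Rvw but not Ruw.
G2: fails — Rts and Rst but not Rtt.
G3: fails — R32 and R20 but not R30.
G4: holds.
Valid on: G4.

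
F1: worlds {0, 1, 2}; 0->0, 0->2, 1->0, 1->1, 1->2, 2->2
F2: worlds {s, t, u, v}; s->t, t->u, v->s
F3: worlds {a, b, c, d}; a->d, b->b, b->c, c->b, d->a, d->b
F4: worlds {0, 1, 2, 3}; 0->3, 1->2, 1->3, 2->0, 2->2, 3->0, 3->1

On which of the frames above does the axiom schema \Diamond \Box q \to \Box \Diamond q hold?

This is the axiom for convergence; its first-order frame correspondent is \forall x \forall y \forall z (Rxy \wedge Rxz \to \exists w (Ryw \wedge Rzw)).
F1: satisfies the condition.
F2: fails — Rtu and Rtu but u and u have no common successor.
F3: fails — Rdb and Rda but b and a have no common successor.
F4: fails — R20 and R22 but 0 and 2 have no common successor.

F1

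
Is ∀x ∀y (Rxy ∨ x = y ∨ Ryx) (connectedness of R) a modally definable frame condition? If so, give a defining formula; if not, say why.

Any modally definable frame class is closed under disjoint unions.
Take 4 disjoint single-world reflexive frames: each is trivially connected, but their disjoint union has 4 worlds with no edge between distinct components, so it is not connected.
Hence connectedness of R is not modally definable.

No — not modally definable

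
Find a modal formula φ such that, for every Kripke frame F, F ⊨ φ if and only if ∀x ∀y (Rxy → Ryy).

A defining formula is □(□q → q) (the T□ axiom).

□(□q → q)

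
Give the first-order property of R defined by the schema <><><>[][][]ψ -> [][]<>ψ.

This is a Sahlqvist (Geach-type) schema ◇^3□^3ψ → □^2◇^1ψ.
First-order correspondent: forall x forall y forall z ((x R^3 y & x R^2 z) -> exists w (y R^3 w & zRw)).

forall x forall y forall z ((x R^3 y & x R^2 z) -> exists w (y R^3 w & zRw))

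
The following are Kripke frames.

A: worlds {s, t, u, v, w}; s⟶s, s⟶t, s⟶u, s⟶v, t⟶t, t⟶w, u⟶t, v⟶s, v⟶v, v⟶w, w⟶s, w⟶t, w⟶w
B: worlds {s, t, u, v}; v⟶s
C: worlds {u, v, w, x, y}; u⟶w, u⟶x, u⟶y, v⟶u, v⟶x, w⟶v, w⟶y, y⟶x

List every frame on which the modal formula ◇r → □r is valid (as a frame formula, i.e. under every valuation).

This is the axiom for partial functionality; its first-order frame correspondent is ∀x ∀y ∀z (Rxy ∧ Rxz → y = z).
A: fails — s sees both s and t.
B: satisfies the condition.
C: fails — u sees both w and x.
Valid on: B.

B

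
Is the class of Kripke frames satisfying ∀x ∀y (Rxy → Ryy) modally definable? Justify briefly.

Yes: it is shift-reflexivity, defined by the T□ schema □(□q → q).
Suppose □(□q→q) is valid. Take Rxy and set V(q)={w : Ryw}. Then at y, □q holds; since □(□q→q) at x, □q→q at y, so q at y, i.e. Ryy.

Yes, by □(□q → q)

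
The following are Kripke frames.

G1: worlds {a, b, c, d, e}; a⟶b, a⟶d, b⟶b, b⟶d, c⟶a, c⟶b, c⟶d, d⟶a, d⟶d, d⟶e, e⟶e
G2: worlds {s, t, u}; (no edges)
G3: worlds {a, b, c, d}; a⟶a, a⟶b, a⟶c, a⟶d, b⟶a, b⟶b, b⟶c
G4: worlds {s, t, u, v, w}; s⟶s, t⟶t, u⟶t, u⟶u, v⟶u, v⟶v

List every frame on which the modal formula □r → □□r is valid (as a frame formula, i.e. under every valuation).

Frame correspondent (Sahlqvist): ∀x ∀y ∀z (Rxy ∧ Ryz → Rxz) — i.e. transitivity.
G1: fails — Rcd and Rde but not Rce.
G2: ✓.
G3: fails — Rba and Rad but not Rbd.
G4: fails — Rvu and Rut but not Rvt.
Valid on: G2.

G2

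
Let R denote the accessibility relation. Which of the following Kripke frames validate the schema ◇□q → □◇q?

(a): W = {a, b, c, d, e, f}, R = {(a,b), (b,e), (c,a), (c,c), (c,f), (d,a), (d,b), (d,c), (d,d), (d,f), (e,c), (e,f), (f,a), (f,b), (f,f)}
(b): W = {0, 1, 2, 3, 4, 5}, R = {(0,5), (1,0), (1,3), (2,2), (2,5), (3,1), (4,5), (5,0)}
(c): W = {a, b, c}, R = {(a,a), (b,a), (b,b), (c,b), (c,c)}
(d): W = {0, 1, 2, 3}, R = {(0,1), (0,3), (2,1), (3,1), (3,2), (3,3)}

This is the axiom for convergence; its first-order frame correspondent is ∀x ∀y ∀z (Rxy ∧ Rxz → ∃w (Ryw ∧ Rzw)).
(a): fails — Rcc and Rca but c and a have no common successor.
(b): fails — R10 and R13 but 0 and 3 have no common successor.
(c): ✓.
(d): fails — R01 and R01 but 1 and 1 have no common successor.
Valid on: (c).

(c)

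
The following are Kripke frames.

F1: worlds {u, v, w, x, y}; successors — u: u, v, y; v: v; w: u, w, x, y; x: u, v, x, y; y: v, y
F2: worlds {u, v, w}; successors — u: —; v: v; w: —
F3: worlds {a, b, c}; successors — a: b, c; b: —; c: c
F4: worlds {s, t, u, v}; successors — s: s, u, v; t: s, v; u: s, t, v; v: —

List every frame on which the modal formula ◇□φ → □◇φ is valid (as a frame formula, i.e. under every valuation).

The schema corresponds to convergence: ∀x ∀y ∀z (Rxy ∧ Rxz → ∃w (Ryw ∧ Rzw)).
F1: ✓.
F2: ✓.
F3: fails — Rac and Rab but c and b have no common successor.
F4: fails — Rsv and Rsv but v and v have no common successor.
Valid on: F1, F2.

F1, F2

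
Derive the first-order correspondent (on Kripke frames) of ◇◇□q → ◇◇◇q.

This is a Sahlqvist (Geach-type) schema ◇^2□^1q → □^0◇^3q.
First-order correspondent: ∀x ∀y (xR²y → ∃w (yRw ∧ xR³w)).

∀x ∀y (xR²y → ∃w (yRw ∧ xR³w))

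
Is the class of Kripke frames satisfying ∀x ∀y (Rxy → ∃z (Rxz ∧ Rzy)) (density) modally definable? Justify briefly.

The condition is density. A defining modal formula is □□q → □q.

Yes — defined by □□q → □q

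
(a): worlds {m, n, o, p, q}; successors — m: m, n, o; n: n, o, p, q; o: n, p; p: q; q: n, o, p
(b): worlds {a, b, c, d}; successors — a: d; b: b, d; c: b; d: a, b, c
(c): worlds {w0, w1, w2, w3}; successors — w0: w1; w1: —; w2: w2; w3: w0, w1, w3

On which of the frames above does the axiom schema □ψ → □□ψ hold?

(c)

The schema corresponds to transitivity: ∀x ∀y ∀z (Rxy ∧ Ryz → Rxz).
(a): fails — Ron and Rno but not Roo.
(b): fails — Rcb and Rbd but not Rcd.
(c): satisfies the condition.
Valid on: (c).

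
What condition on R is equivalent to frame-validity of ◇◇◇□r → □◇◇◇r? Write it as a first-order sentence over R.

This is a Sahlqvist (Geach-type) schema ◇^3□^1r → □^1◇^3r.
Minimal-valuation argument: fix x; take any y with xR^3y and any z with xR^1z. Set V(r) to the set of worlds R-reachable from y in exactly 1 step. Then □^1r holds at y, so the antecedent holds at x; validity forces ◇^3r at z, giving a w with zR^3w and yR^1w.
First-order correspondent: ∀x ∀y ∀z ((xR³y ∧ xRz) → ∃w (yRw ∧ zR³w)).

∀x ∀y ∀z ((xR³y ∧ xRz) → ∃w (yRw ∧ zR³w))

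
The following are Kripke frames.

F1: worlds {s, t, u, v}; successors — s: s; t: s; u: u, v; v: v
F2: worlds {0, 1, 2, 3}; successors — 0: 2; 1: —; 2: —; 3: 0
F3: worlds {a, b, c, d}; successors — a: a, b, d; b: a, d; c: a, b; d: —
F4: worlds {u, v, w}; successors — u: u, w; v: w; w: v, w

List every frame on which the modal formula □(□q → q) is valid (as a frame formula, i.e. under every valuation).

F1

The schema corresponds to shift-reflexivity: ∀x ∀y (Rxy → Ryy).
F1: ✓.
F2: fails — R30 but not R00.
F3: fails — Rab but not Rbb.
F4: fails — Rwv but not Rvv.
Valid on: F1.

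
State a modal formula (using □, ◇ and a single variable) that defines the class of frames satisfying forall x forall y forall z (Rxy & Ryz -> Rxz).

A defining formula is □r → □□r (the 4 axiom).
Suppose □r→□□r is valid. Take Rxy, Ryz and set V(r)={w : Rxw}. Then □r at x, so □□r at x, so □r at y, so r at z, i.e. Rxz.

□r → □□r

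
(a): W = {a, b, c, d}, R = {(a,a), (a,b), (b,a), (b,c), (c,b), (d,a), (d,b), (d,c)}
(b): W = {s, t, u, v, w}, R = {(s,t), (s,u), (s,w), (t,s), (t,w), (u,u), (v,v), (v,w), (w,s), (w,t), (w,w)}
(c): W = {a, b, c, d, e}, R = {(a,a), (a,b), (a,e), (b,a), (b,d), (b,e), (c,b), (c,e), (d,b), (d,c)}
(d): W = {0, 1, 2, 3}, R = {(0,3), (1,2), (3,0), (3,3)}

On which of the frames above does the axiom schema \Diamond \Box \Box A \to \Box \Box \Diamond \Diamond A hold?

Frame correspondent (Sahlqvist): \forall x \forall y \forall z ((xRy \wedge x R^2 z) \to \exists w (y R^2 w \wedge z R^2 w)) — i.e. a generalized confluence (Geach) condition.
(a): satisfies the condition.
(b): satisfies the condition.
(c): fails — aRa, aR²e but no w with aR²w and eR²w.
(d): satisfies the condition.

(a), (b), (d)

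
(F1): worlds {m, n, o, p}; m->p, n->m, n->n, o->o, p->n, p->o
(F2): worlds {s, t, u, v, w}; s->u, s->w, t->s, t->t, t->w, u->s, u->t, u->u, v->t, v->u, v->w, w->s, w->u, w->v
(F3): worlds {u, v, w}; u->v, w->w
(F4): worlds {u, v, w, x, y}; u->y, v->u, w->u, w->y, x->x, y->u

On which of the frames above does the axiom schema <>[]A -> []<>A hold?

The schema corresponds to convergence: forall x forall y forall z (Rxy & Rxz -> exists w (Ryw & Rzw)).
(F1): fails — Rnn and Rnm but n and m have no common successor.
(F2): holds.
(F3): fails — Ruv and Ruv but v and v have no common successor.
(F4): fails — Rwu and Rwy but u and y have no common successor.

(F2)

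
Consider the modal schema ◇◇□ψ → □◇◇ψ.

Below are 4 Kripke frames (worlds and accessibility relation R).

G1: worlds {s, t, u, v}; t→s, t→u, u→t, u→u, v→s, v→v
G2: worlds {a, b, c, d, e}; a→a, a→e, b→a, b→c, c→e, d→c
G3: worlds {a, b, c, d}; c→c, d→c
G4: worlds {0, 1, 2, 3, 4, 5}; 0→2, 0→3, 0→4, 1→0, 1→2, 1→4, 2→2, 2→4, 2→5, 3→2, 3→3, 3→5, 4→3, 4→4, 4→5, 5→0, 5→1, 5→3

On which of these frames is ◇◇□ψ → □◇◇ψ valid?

G3, G4

Frame correspondent (Sahlqvist): ∀x ∀y ∀z ((xR²y ∧ xRz) → ∃w (yRw ∧ zR²w)) — i.e. a generalized confluence (Geach) condition.
G1: fails — tR²t, tRs but no w with tRw and sR²w.
G2: fails — aR²a, aRe but no w with aRw and eR²w.
G3: satisfies the condition.
G4: satisfies the condition.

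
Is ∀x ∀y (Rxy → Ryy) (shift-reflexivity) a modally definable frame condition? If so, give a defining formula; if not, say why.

Definable; □(□p → p) defines it

The condition is shift-reflexivity. A defining modal formula is □(□p → p).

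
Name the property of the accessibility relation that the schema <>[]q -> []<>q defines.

Suppose ◇□q→□◇q is valid. Take Rxy, Rxz and set V(q)={w : Ryw}. Then □q at y so ◇□q at x, so □◇q at x, so ◇q at z, giving w with Rzw and Ryw.

convergence: forall x forall y forall z (Rxy & Rxz -> exists w (Ryw & Rzw))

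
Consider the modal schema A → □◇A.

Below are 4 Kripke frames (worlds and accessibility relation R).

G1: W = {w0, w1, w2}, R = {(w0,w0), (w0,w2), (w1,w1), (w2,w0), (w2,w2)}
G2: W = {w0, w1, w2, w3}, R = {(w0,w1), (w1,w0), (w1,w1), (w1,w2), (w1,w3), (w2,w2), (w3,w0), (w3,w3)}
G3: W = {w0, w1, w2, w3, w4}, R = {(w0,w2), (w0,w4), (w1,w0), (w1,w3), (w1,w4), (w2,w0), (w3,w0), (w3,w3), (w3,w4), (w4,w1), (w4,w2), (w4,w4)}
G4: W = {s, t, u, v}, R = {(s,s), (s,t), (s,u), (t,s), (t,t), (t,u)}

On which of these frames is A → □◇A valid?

G1

The schema corresponds to symmetry: ∀x ∀y (Rxy → Ryx).
G1: satisfies the condition.
G2: fails — Rw1w2 but not Rw2w1.
G3: fails — Rw1w0 but not Rw0w1.
G4: fails — Rtu but not Rut.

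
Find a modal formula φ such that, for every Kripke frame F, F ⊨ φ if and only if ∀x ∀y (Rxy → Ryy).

A defining formula is □(□q → q) (the T□ axiom).
Suppose □(□q→q) is valid. Take Rxy and set V(q)={w : Ryw}. Then at y, □q holds; since □(□q→q) at x, □q→q at y, so q at y, i.e. Ryy.

□(□q → q)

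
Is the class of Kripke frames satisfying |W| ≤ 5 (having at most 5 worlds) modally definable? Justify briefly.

Not definable by any modal formula

Any modally definable frame class is closed under disjoint unions.
Any modal formula valid on each of 6 disjoint one-world frames is valid on their disjoint union (validity is preserved under disjoint unions). Each one-world frame has |W|=1≤5, but the union has |W|=6.
So the class is not modally definable.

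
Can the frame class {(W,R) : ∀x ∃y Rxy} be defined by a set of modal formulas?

Yes — defined by □r → ◇r

Yes: it is seriality, defined by the D schema □r → ◇r.
Suppose □r→◇r is valid. At any x set V(r)=W. Then □r at x, so ◇r at x, so x has a successor.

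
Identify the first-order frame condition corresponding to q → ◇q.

Reflexivity

This is a form of the T axiom.
Its frame correspondent is reflexivity — ∀x Rxx.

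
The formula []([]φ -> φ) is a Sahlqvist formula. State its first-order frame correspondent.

shift-reflexivity: forall x forall y (Rxy -> Ryy)

Suppose □(□φ→φ) is valid. Take Rxy and set V(φ)={w : Ryw}. Then at y, □φ holds; since □(□φ→φ) at x, □φ→φ at y, so φ at y, i.e. Ryy.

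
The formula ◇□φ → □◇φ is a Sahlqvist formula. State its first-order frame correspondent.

convergence: ∀x ∀y ∀z (Rxy ∧ Rxz → ∃w (Ryw ∧ Rzw))

Suppose ◇□φ→□◇φ is valid. Take Rxy, Rxz and set V(φ)={w : Ryw}. Then □φ at y so ◇□φ at x, so □◇φ at x, so ◇φ at z, giving w with Rzw and Ryw.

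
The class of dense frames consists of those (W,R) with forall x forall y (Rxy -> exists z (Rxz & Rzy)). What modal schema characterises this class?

□□q → □q

The condition is density. The C4 schema □□q → □q defines it.
Suppose □□q→□q is valid. Take Rxy and set V(q)={w : xR²w}. Then □□q at x, so □q at x, so q at y, i.e. ∃z(Rxz∧Rzy).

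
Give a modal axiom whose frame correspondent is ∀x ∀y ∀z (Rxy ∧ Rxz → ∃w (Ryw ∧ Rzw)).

A defining formula is ◇□ψ → □◇ψ (the .2 axiom).
Suppose ◇□ψ→□◇ψ is valid. Take Rxy, Rxz and set V(ψ)={w : Ryw}. Then □ψ at y so ◇□ψ at x, so □◇ψ at x, so ◇ψ at z, giving w with Rzw and Ryw.

◇□ψ → □◇ψ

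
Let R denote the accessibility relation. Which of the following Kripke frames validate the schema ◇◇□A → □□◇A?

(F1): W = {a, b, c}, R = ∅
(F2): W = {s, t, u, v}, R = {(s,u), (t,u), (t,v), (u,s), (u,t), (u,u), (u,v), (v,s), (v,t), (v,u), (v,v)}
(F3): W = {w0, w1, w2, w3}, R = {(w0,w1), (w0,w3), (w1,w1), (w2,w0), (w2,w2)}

This is the axiom for a generalized confluence (Geach) condition; its first-order frame correspondent is ∀x ∀y ∀z ((xR²y ∧ xR²z) → ∃w (yRw ∧ zRw)).
(F1): holds.
(F2): holds.
(F3): fails — w2R²w0, w2R²w2 but no w with w0Rw and w2Rw.

(F1), (F2)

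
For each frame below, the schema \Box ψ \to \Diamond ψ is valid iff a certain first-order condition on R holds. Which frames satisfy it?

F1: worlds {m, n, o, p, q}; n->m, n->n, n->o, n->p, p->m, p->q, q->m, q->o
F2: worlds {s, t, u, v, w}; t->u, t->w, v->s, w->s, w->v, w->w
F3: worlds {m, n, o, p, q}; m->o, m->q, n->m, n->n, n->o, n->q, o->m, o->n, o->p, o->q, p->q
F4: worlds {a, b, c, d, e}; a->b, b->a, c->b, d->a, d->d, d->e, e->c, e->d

F4

The schema corresponds to seriality: \forall x \exists y Rxy.
F1: fails — world m has no successor.
F2: fails — world s has no successor.
F3: fails — world q has no successor.
F4: condition met.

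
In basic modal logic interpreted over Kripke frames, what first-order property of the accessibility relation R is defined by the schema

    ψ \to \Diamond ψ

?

This schema is equivalent to the T axiom □ψ → ψ.
It corresponds to reflexivity: \forall x Rxx.

reflexivity: \forall x Rxx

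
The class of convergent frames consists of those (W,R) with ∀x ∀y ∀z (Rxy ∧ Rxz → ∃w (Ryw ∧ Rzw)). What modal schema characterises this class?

◇□r → □◇r

A defining formula is ◇□r → □◇r (the .2 axiom).
Suppose ◇□r→□◇r is valid. Take Rxy, Rxz and set V(r)={w : Ryw}. Then □r at y so ◇□r at x, so □◇r at x, so ◇r at z, giving w with Rzw and Ryw.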